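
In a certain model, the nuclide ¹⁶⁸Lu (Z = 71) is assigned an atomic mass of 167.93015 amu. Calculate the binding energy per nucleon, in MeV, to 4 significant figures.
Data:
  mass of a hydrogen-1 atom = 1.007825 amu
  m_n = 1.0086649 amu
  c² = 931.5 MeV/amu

8.128 MeV/nucleon

Z = 71, so N = A − Z = 168 − 71 = 97.
Total constituent mass: 71 × 1.007825 + 97 × 1.0086649 = 169.3960703 amu
The mass defect is 169.3960703 − 167.93015 = 1.4659203 amu.
E_B = 1.4659203 × 931.5 = 1365.50 MeV
Per nucleon: 1365.50 / 168 = 8.128 MeV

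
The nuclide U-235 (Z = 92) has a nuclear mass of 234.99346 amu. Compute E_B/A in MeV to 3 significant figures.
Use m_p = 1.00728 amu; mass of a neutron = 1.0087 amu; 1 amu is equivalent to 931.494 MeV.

Total constituent mass: 92 × 1.00728 + 143 × 1.0087 = 236.91386 amu
The mass defect is 236.91386 − 234.99346 = 1.92040 amu.
E_B = 1.92040 × 931.494 = 1788.84 MeV
BE/A = 1788.84 MeV / 235 = 7.612 MeV/nucleon

7.61 MeV/nucleon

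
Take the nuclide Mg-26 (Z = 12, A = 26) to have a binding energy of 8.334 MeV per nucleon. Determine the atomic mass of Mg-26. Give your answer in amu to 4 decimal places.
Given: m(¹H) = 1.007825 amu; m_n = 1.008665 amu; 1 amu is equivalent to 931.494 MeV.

25.9826 amu

Total binding energy = 26 × 8.334 = 216.684 MeV
Mass defect = 216.684 MeV / (931.494 MeV/amu) = 0.232620 amu
Constituent mass = 12(1.007825) + 14(1.008665) = 26.215210 amu
Atomic mass = 26.215210 − 0.232620 = 25.982590 amu ≈ 25.9826 amu (to 4 decimal places)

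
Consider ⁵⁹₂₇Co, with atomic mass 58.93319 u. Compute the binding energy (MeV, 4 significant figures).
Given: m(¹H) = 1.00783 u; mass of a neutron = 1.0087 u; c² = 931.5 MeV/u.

518.5 MeV

Total constituent mass: 27 × 1.00783 + 32 × 1.0087 = 59.48981 u
Mass defect Δm = 59.48981 − 58.93319 = 0.55662 u
E_B = 0.55662 × 931.5 = 518.492 MeV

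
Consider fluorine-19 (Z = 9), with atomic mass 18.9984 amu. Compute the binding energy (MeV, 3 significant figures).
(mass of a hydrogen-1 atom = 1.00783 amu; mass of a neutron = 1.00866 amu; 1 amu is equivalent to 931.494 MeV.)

148 MeV

Total constituent mass: 9 × 1.00783 + 10 × 1.00866 = 19.15707 amu
Δm = 19.15707 − 18.9984 = 0.15867 amu
Converting to energy: 0.15867 amu × 931.494 MeV/amu = 147.800 MeV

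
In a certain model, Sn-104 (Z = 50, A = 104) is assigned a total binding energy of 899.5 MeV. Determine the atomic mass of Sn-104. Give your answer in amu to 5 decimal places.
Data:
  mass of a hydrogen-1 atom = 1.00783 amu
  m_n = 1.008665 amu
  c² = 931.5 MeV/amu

103.89376 amu

Mass defect = 899.5 MeV / (931.5 MeV/amu) = 0.9656468 amu
Constituent mass = 50(1.00783) + 54(1.008665) = 104.859410 amu
Atomic mass = 104.859410 − 0.9656468 = 103.8937632 amu ≈ 103.89376 amu (to 5 decimal places)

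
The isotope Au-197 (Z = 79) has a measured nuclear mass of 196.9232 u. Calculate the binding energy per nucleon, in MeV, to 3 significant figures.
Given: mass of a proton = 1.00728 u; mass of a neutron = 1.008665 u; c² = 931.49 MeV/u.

7.92 MeV/nucleon

Σm = 79·m_p + 118·m_n = 79.57512 + 119.022470 = 198.597590 u
Mass defect Δm = 198.597590 − 196.9232 = 1.674390 u
E_B = 1.674390 × 931.49 = 1559.68 MeV
Per nucleon: 1559.68 / 197 = 7.917 MeV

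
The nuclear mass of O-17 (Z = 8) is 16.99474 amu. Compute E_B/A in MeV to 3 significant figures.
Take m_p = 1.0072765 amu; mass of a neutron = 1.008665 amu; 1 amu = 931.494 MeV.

The nucleus contains 8 protons and 17 − 8 = 9 neutrons.
Total constituent mass: 8 × 1.0072765 + 9 × 1.008665 = 17.1361970 amu
Δm = 17.1361970 − 16.99474 = 0.1414570 amu
Binding energy = Δm·c² = 0.1414570 × 931.494 MeV/amu = 131.766 MeV
Dividing by A = 17 gives 7.751 MeV per nucleon.

7.75 MeV/nucleon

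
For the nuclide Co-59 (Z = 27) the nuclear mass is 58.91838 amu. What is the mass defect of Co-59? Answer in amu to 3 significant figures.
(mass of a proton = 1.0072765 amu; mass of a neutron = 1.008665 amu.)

The nucleus contains 27 protons and 59 − 27 = 32 neutrons.
Total constituent mass: 27 × 1.0072765 + 32 × 1.008665 = 59.4737455 amu
Δm = 59.4737455 − 58.91838 = 0.5553655 amu

0.555 amu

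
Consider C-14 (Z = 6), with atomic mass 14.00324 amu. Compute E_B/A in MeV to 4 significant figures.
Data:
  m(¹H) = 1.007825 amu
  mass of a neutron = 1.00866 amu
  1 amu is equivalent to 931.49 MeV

Total constituent mass: 6 × 1.007825 + 8 × 1.00866 = 14.116230 amu
Δm = 14.116230 − 14.00324 = 0.112990 amu
E_B = 0.112990 × 931.49 = 105.249 MeV
Dividing by A = 14 gives 7.518 MeV per nucleon.

7.518 MeV/nucleon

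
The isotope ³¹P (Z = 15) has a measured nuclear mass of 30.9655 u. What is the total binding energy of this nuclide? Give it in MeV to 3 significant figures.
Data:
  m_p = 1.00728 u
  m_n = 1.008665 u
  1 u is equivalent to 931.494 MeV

263 MeV

Z = 15, so N = A − Z = 31 − 15 = 16.
Mass of separated nucleons = 15(1.00728) + 16(1.008665) = 15.10920 + 16.138640 = 31.247840 u
Mass defect Δm = 31.247840 − 30.9655 = 0.282340 u
E_B = 0.282340 × 931.494 = 262.998 MeV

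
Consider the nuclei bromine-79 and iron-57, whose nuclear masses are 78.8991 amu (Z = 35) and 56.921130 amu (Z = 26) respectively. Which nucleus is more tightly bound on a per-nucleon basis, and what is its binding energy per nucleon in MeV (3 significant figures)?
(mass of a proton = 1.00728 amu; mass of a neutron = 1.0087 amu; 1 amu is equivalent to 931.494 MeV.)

bromine-79: Σm = 35(1.00728) + 44(1.0087) = 79.63760 amu; Δm = 0.73850 amu; E_B = 687.91 MeV; E_B/A = 8.708 MeV
iron-57: Σm = 26(1.00728) + 31(1.0087) = 57.45898 amu; Δm = 0.537850 amu; E_B = 501.004 MeV; E_B/A = 8.790 MeV
iron-57 has the higher binding energy per nucleon, so it is the more tightly bound nucleus.

iron-57; 8.79 MeV/nucleon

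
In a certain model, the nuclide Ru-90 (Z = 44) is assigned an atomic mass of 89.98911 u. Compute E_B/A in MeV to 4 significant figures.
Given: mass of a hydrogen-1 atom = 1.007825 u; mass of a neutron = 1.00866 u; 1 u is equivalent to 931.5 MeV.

7.799 MeV/nucleon

Total constituent mass: 44 × 1.007825 + 46 × 1.00866 = 90.742660 u
The mass defect is 90.742660 − 89.98911 = 0.753550 u.
Converting to energy: 0.753550 u × 931.5 MeV/u = 701.932 MeV
Dividing by A = 90 gives 7.799 MeV per nucleon.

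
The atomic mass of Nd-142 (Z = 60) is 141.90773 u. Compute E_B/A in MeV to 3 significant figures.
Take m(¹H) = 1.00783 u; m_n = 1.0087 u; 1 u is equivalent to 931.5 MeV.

8.37 MeV/nucleon

With 60 protons and 82 neutrons (A = 142):
Total constituent mass: 60 × 1.00783 + 82 × 1.0087 = 143.18320 u
The mass defect is 143.18320 − 141.90773 = 1.27547 u.
Binding energy = Δm·c² = 1.27547 × 931.5 MeV/u = 1188.10 MeV
BE/A = 1188.10 MeV / 142 = 8.367 MeV/nucleon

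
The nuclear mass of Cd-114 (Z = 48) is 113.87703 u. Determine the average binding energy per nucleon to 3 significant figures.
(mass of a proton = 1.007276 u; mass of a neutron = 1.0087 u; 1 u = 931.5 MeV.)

8.55 MeV/nucleon

With 48 protons and 66 neutrons (A = 114):
Total constituent mass: 48 × 1.007276 + 66 × 1.0087 = 114.923448 u
The mass defect is 114.923448 − 113.87703 = 1.046418 u.
Converting to energy: 1.046418 u × 931.5 MeV/u = 974.738 MeV
Dividing by A = 114 gives 8.550 MeV per nucleon.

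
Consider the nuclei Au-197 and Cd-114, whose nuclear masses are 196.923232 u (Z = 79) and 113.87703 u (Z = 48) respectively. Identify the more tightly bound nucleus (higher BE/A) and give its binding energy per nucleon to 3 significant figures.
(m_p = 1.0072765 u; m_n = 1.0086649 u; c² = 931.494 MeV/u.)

Cd-114; 8.53 MeV/nucleon

Au-197: Σm = 79(1.0072765) + 118(1.0086649) = 198.5973017 u; Δm = 1.6740697 u; E_B = 1559.4 MeV; E_B/A = 7.916 MeV
Cd-114: Σm = 48(1.0072765) + 66(1.0086649) = 114.9211554 u; Δm = 1.0441254 u; E_B = 972.60 MeV; E_B/A = 8.532 MeV
Cd-114 has the higher binding energy per nucleon, so it is the more tightly bound nucleus.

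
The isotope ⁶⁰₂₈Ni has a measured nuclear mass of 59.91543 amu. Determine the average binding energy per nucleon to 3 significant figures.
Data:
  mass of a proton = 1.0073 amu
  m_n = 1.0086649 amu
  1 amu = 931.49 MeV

8.79 MeV/nucleon

Mass of separated nucleons = 28(1.0073) + 32(1.0086649) = 28.2044 + 32.2772768 = 60.4816768 amu
Δm = 60.4816768 − 59.91543 = 0.5662468 amu
Binding energy = Δm·c² = 0.5662468 × 931.49 MeV/amu = 527.453 MeV
Per nucleon: 527.453 / 60 = 8.791 MeV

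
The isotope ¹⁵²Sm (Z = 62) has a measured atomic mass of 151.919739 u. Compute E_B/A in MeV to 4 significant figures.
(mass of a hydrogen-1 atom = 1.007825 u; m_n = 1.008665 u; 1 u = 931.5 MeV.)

8.244 MeV/nucleon

Z = 62, so N = A − Z = 152 − 62 = 90.
Total constituent mass: 62 × 1.007825 + 90 × 1.008665 = 153.265000 u
Δm = 153.265000 − 151.919739 = 1.345261 u
Converting to energy: 1.345261 u × 931.5 MeV/u = 1253.11 MeV
Per nucleon: 1253.11 / 152 = 8.244 MeV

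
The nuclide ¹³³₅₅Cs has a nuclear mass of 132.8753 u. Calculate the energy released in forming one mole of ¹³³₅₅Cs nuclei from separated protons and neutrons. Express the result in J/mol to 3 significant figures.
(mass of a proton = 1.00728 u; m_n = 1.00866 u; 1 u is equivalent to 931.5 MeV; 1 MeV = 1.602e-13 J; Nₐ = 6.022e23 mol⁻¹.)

1.08e+14 J/mol

The nucleus contains 55 protons and 133 − 55 = 78 neutrons.
Σm = 55·m_p + 78·m_n = 55.40040 + 78.67548 = 134.07588 u
The mass defect is 134.07588 − 132.8753 = 1.20058 u.
E_B = 1.20058 × 931.5 = 1118.34 MeV
Per nucleus in joules: 1118.34 MeV × 1.602e-13 J/MeV = 1.7916e-10 J
Per mole: 1.7916e-10 J × 6.022e23 mol⁻¹ = 1.0789e+14 J/mol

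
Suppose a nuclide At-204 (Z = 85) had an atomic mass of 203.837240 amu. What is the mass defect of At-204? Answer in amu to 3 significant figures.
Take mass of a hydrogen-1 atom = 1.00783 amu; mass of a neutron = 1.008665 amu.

1.86 amu

With 85 protons and 119 neutrons (A = 204):
Σm = 85·m(¹H) + 119·m_n = 85.66555 + 120.031135 = 205.696685 amu
Δm = 205.696685 − 203.837240 = 1.859445 amu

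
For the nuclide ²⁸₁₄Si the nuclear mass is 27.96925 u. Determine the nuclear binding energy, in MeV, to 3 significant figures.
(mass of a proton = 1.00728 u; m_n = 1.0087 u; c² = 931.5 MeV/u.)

Σm = 14·m_p + 14·m_n = 14.10192 + 14.1218 = 28.22372 u
Mass defect Δm = 28.22372 − 27.96925 = 0.25447 u
Converting to energy: 0.25447 u × 931.5 MeV/u = 237.039 MeV

237 MeV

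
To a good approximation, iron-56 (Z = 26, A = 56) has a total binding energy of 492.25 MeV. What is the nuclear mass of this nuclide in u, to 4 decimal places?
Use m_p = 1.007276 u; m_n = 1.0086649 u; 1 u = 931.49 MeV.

55.9207 u

Mass defect = 492.25 MeV / (931.49 MeV/u) = 0.528454 u
Constituent mass = 26(1.007276) + 30(1.0086649) = 56.4491230 u
Nuclear mass = 56.4491230 − 0.528454 = 55.9206690 u ≈ 55.9207 u (to 4 decimal places)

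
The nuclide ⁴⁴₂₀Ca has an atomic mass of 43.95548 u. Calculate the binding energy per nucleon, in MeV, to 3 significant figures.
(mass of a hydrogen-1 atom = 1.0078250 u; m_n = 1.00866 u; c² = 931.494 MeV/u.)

Σm = 20·m(¹H) + 24·m_n = 20.1565000 + 24.20784 = 44.3643400 u
Δm = 44.3643400 − 43.95548 = 0.4088600 u
Binding energy = Δm·c² = 0.4088600 × 931.494 MeV/u = 380.851 MeV
Dividing by A = 44 gives 8.656 MeV per nucleon.

8.66 MeV/nucleon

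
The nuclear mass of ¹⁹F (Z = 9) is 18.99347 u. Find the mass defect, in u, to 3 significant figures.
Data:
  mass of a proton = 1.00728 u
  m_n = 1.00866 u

Σm = 9·m_p + 10·m_n = 9.06552 + 10.08660 = 19.15212 u
The mass defect is 19.15212 − 18.99347 = 0.15865 u.

0.159 u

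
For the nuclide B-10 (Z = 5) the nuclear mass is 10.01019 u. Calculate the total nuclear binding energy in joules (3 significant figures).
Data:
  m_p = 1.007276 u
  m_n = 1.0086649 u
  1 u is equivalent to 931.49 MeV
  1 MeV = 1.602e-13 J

Total constituent mass: 5 × 1.007276 + 5 × 1.0086649 = 10.0797045 u
Mass defect Δm = 10.0797045 − 10.01019 = 0.0695145 u
Binding energy = Δm·c² = 0.0695145 × 931.49 MeV/u = 64.7521 MeV
In joules: 64.7521 MeV × 1.602e-13 J/MeV = 1.0373e-11 J

1.04e-11 J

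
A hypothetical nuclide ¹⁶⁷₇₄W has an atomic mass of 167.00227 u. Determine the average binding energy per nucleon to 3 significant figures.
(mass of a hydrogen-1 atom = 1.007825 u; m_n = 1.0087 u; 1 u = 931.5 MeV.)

7.73 MeV/nucleon

Mass of separated nucleons = 74(1.007825) + 93(1.0087) = 74.579050 + 93.8091 = 168.388150 u
The mass defect is 168.388150 − 167.00227 = 1.385880 u.
Binding energy = Δm·c² = 1.385880 × 931.5 MeV/u = 1290.95 MeV
Per nucleon: 1290.95 / 167 = 7.730 MeV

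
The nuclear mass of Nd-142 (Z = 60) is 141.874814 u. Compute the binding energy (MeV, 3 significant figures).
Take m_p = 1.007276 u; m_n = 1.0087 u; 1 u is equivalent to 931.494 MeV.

The nucleus contains 60 protons and 142 − 60 = 82 neutrons.
Total constituent mass: 60 × 1.007276 + 82 × 1.0087 = 143.149960 u
Mass defect Δm = 143.149960 − 141.874814 = 1.275146 u
E_B = 1.275146 × 931.494 = 1187.79 MeV

1190 MeV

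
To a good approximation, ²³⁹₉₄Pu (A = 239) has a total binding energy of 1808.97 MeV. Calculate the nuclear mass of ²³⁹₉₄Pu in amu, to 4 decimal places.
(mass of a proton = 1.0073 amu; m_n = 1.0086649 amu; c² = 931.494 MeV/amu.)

239.0006 amu

Mass defect = 1808.97 MeV / (931.494 MeV/amu) = 1.942009 amu
Constituent mass = 94(1.0073) + 145(1.0086649) = 240.9426105 amu
Nuclear mass = 240.9426105 − 1.942009 = 239.0006015 amu ≈ 239.0006 amu (to 4 decimal places)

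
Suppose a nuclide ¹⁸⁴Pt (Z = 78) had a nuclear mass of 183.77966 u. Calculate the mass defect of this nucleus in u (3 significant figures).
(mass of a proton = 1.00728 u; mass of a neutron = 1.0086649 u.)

1.71 u

Σm = 78·m_p + 106·m_n = 78.56784 + 106.9184794 = 185.4863194 u
The mass defect is 185.4863194 − 183.77966 = 1.7066594 u.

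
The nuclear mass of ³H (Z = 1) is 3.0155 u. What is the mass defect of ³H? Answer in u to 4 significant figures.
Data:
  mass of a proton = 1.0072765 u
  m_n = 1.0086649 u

Σm = 1·m_p + 2·m_n = 1.0072765 + 2.0173298 = 3.0246063 u
The mass defect is 3.0246063 − 3.0155 = 0.0091063 u.

0.009106 u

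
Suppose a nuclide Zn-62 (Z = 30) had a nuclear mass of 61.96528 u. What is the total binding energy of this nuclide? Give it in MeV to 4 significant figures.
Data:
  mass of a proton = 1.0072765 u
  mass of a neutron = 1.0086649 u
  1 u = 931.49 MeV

Total constituent mass: 30 × 1.0072765 + 32 × 1.0086649 = 62.4955718 u
Mass defect Δm = 62.4955718 − 61.96528 = 0.5302918 u
E_B = 0.5302918 × 931.49 = 493.962 MeV

494.0 MeV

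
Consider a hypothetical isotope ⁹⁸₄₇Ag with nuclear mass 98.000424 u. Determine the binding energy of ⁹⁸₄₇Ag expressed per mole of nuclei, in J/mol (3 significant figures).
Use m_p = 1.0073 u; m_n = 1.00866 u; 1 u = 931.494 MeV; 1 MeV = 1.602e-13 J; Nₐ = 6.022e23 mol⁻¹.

Mass of separated nucleons = 47(1.0073) + 51(1.00866) = 47.3431 + 51.44166 = 98.78476 u
Δm = 98.78476 − 98.000424 = 0.784336 u
E_B = 0.784336 × 931.494 = 730.604 MeV
Per nucleus in joules: 730.604 MeV × 1.602e-13 J/MeV = 1.1704e-10 J
Per mole: 1.1704e-10 J × 6.022e23 mol⁻¹ = 7.0481e+13 J/mol

7.05e+13 J/mol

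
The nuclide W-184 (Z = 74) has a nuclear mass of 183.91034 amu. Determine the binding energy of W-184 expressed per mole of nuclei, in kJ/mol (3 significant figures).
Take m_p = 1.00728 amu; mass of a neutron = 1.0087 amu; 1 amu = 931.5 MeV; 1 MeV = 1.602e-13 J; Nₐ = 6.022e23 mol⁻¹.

Mass of separated nucleons = 74(1.00728) + 110(1.0087) = 74.53872 + 110.9570 = 185.49572 amu
Mass defect Δm = 185.49572 − 183.91034 = 1.58538 amu
Binding energy = Δm·c² = 1.58538 × 931.5 MeV/amu = 1476.78 MeV
Per nucleus in joules: 1476.78 MeV × 1.602e-13 J/MeV = 2.3658e-10 J
Per mole: 2.3658e-10 J × 6.022e23 mol⁻¹ = 1.4247e+14 J/mol

1.42e+11 kJ/mol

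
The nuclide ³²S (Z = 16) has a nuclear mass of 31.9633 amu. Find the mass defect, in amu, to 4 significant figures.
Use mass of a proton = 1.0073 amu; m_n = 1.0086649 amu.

With 16 protons and 16 neutrons (A = 32):
Mass of separated nucleons = 16(1.0073) + 16(1.0086649) = 16.1168 + 16.1386384 = 32.2554384 amu
Δm = 32.2554384 − 31.9633 = 0.2921384 amu

0.2921 amu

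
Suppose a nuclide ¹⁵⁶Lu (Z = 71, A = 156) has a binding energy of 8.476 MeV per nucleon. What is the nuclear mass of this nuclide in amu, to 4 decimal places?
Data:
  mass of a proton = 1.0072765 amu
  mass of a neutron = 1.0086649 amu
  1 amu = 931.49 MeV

155.8336 amu

Total binding energy = 156 × 8.476 = 1322.256 MeV
Mass defect = 1322.256 MeV / (931.49 MeV/amu) = 1.419506 amu
Constituent mass = 71(1.0072765) + 85(1.0086649) = 157.2531480 amu
Nuclear mass = 157.2531480 − 1.419506 = 155.8336420 amu ≈ 155.8336 amu (to 4 decimal places)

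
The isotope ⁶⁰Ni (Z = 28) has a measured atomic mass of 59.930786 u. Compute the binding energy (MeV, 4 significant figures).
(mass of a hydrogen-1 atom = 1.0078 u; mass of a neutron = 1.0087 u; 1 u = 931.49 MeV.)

Z = 28, so N = A − Z = 60 − 28 = 32.
Mass of separated nucleons = 28(1.0078) + 32(1.0087) = 28.2184 + 32.2784 = 60.4968 u
Δm = 60.4968 − 59.930786 = 0.566014 u
Converting to energy: 0.566014 u × 931.49 MeV/u = 527.236 MeV

527.2 MeV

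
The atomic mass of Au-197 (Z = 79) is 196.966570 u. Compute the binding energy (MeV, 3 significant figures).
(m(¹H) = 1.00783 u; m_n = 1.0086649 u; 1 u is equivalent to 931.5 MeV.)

With 79 protons and 118 neutrons (A = 197):
Total constituent mass: 79 × 1.00783 + 118 × 1.0086649 = 198.6410282 u
Mass defect Δm = 198.6410282 − 196.966570 = 1.6744582 u
Converting to energy: 1.6744582 u × 931.5 MeV/u = 1559.76 MeV

1560 MeV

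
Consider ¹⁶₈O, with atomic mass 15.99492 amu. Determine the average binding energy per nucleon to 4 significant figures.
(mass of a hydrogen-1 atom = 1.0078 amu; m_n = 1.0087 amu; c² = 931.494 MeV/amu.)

The nucleus contains 8 protons and 16 − 8 = 8 neutrons.
Total constituent mass: 8 × 1.0078 + 8 × 1.0087 = 16.1320 amu
Δm = 16.1320 − 15.99492 = 0.13708 amu
Binding energy = Δm·c² = 0.13708 × 931.494 MeV/amu = 127.689 MeV
Per nucleon: 127.689 / 16 = 7.981 MeV

7.981 MeV/nucleon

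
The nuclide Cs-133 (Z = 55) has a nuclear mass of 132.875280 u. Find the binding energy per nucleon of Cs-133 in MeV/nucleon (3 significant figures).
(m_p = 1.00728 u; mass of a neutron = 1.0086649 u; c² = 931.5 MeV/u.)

8.41 MeV/nucleon

With 55 protons and 78 neutrons (A = 133):
Total constituent mass: 55 × 1.00728 + 78 × 1.0086649 = 134.0762622 u
The mass defect is 134.0762622 − 132.875280 = 1.2009822 u.
Converting to energy: 1.2009822 u × 931.5 MeV/u = 1118.71 MeV
Per nucleon: 1118.71 / 133 = 8.411 MeV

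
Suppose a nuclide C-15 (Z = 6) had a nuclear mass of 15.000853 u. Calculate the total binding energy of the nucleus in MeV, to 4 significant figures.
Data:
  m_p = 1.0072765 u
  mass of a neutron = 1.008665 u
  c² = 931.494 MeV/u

112.5 MeV

The nucleus contains 6 protons and 15 − 6 = 9 neutrons.
Σm = 6·m_p + 9·m_n = 6.0436590 + 9.077985 = 15.1216440 u
Mass defect Δm = 15.1216440 − 15.000853 = 0.1207910 u
Binding energy = Δm·c² = 0.1207910 × 931.494 MeV/u = 112.516 MeV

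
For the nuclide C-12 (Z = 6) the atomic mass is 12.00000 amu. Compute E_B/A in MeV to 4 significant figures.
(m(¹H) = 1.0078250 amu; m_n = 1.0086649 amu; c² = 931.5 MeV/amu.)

The nucleus contains 6 protons and 12 − 6 = 6 neutrons.
Mass of separated nucleons = 6(1.0078250) + 6(1.0086649) = 6.0469500 + 6.0519894 = 12.0989394 amu
Mass defect Δm = 12.0989394 − 12.00000 = 0.0989394 amu
Binding energy = Δm·c² = 0.0989394 × 931.5 MeV/amu = 92.1621 MeV
Per nucleon: 92.1621 / 12 = 7.680 MeV

7.680 MeV/nucleon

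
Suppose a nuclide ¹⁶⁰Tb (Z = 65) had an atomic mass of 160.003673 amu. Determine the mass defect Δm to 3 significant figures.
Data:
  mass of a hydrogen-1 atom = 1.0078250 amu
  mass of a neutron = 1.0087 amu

1.33 amu

The nucleus contains 65 protons and 160 − 65 = 95 neutrons.
Σm = 65·m(¹H) + 95·m_n = 65.5086250 + 95.8265 = 161.3351250 amu
Δm = 161.3351250 − 160.003673 = 1.3314520 amu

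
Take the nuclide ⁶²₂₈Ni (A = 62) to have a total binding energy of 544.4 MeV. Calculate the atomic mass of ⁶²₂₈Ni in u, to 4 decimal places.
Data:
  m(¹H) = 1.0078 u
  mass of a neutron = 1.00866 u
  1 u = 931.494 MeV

Mass defect = 544.4 MeV / (931.494 MeV/u) = 0.584437 u
Constituent mass = 28(1.0078) + 34(1.00866) = 62.51284 u
Atomic mass = 62.51284 − 0.584437 = 61.928403 u ≈ 61.9284 u (to 4 decimal places)

61.9284 u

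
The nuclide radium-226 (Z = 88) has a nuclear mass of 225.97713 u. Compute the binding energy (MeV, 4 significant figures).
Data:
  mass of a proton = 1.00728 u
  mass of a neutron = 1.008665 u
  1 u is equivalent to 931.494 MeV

Mass of separated nucleons = 88(1.00728) + 138(1.008665) = 88.64064 + 139.195770 = 227.836410 u
The mass defect is 227.836410 − 225.97713 = 1.859280 u.
Binding energy = Δm·c² = 1.859280 × 931.494 MeV/u = 1731.91 MeV

1732 MeV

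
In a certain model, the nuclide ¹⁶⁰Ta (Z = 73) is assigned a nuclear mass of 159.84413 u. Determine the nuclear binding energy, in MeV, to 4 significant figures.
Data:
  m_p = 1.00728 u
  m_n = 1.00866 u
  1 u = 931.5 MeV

1342 MeV

Z = 73, so N = A − Z = 160 − 73 = 87.
Σm = 73·m_p + 87·m_n = 73.53144 + 87.75342 = 161.28486 u
Δm = 161.28486 − 159.84413 = 1.44073 u
Converting to energy: 1.44073 u × 931.5 MeV/u = 1342.04 MeV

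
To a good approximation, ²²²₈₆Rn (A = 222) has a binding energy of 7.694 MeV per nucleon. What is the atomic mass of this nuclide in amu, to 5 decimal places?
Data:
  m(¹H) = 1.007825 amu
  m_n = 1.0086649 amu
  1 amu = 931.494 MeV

222.01769 amu

Total binding energy = 222 × 7.694 = 1708.068 MeV
Mass defect = 1708.068 MeV / (931.494 MeV/amu) = 1.8336865 amu
Constituent mass = 86(1.007825) + 136(1.0086649) = 223.8513764 amu
Atomic mass = 223.8513764 − 1.8336865 = 222.0176899 amu ≈ 222.01769 amu (to 5 decimal places)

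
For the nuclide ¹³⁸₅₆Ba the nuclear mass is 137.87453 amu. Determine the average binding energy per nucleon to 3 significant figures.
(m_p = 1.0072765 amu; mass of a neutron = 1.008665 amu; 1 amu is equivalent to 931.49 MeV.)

With 56 protons and 82 neutrons (A = 138):
Mass of separated nucleons = 56(1.0072765) + 82(1.008665) = 56.4074840 + 82.710530 = 139.1180140 amu
Mass defect Δm = 139.1180140 − 137.87453 = 1.2434840 amu
E_B = 1.2434840 × 931.49 = 1158.29 MeV
Per nucleon: 1158.29 / 138 = 8.393 MeV

8.39 MeV/nucleon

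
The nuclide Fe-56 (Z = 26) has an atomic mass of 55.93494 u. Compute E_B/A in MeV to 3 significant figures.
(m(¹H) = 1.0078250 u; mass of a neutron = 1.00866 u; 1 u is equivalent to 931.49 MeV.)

Z = 26, so N = A − Z = 56 − 26 = 30.
Total constituent mass: 26 × 1.0078250 + 30 × 1.00866 = 56.4632500 u
Δm = 56.4632500 − 55.93494 = 0.5283100 u
E_B = 0.5283100 × 931.49 = 492.115 MeV
Per nucleon: 492.115 / 56 = 8.788 MeV

8.79 MeV/nucleon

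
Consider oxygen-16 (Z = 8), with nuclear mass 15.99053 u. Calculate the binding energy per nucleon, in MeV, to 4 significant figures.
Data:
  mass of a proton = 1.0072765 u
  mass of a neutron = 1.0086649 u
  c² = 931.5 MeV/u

Total constituent mass: 8 × 1.0072765 + 8 × 1.0086649 = 16.1275312 u
The mass defect is 16.1275312 − 15.99053 = 0.1370012 u.
Converting to energy: 0.1370012 u × 931.5 MeV/u = 127.617 MeV
Per nucleon: 127.617 / 16 = 7.976 MeV

7.976 MeV/nucleon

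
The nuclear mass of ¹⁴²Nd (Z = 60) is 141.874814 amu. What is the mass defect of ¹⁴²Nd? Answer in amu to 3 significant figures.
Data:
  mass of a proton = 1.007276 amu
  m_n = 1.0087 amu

1.28 amu

Z = 60, so N = A − Z = 142 − 60 = 82.
Total constituent mass: 60 × 1.007276 + 82 × 1.0087 = 143.149960 amu
Mass defect Δm = 143.149960 − 141.874814 = 1.275146 amu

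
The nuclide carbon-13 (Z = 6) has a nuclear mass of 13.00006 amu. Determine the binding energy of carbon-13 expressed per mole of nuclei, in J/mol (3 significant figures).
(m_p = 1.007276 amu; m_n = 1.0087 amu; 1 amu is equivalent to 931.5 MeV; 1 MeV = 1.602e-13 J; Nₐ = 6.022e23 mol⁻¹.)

9.39e+12 J/mol

Mass of separated nucleons = 6(1.007276) + 7(1.0087) = 6.043656 + 7.0609 = 13.104556 amu
The mass defect is 13.104556 − 13.00006 = 0.104496 amu.
E_B = 0.104496 × 931.5 = 97.3380 MeV
Per nucleus in joules: 97.3380 MeV × 1.602e-13 J/MeV = 1.5594e-11 J
Per mole: 1.5594e-11 J × 6.022e23 mol⁻¹ = 9.3907e+12 J/mol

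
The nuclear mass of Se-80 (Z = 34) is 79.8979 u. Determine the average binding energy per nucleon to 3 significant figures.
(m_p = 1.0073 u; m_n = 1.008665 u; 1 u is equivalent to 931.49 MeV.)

Total constituent mass: 34 × 1.0073 + 46 × 1.008665 = 80.646790 u
Mass defect Δm = 80.646790 − 79.8979 = 0.748890 u
Binding energy = Δm·c² = 0.748890 × 931.49 MeV/u = 697.584 MeV
Per nucleon: 697.584 / 80 = 8.720 MeV

8.72 MeV/nucleon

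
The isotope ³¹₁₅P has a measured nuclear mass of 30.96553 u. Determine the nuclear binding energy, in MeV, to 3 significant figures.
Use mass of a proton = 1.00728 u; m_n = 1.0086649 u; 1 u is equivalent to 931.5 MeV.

263 MeV

With 15 protons and 16 neutrons (A = 31):
Σm = 15·m_p + 16·m_n = 15.10920 + 16.1386384 = 31.2478384 u
Mass defect Δm = 31.2478384 − 30.96553 = 0.2823084 u
Converting to energy: 0.2823084 u × 931.5 MeV/u = 262.970 MeV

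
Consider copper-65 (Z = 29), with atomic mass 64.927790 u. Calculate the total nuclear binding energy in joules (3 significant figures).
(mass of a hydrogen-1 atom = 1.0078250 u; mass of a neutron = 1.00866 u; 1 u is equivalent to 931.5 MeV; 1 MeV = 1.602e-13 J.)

Total constituent mass: 29 × 1.0078250 + 36 × 1.00866 = 65.5386850 u
Δm = 65.5386850 − 64.927790 = 0.6108950 u
E_B = 0.6108950 × 931.5 = 569.049 MeV
In joules: 569.049 MeV × 1.602e-13 J/MeV = 9.1162e-11 J

9.12e-11 J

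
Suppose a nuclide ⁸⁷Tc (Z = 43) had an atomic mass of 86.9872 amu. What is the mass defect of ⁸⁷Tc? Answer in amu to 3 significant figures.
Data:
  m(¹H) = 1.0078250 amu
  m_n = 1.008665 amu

0.731 amu

With 43 protons and 44 neutrons (A = 87):
Total constituent mass: 43 × 1.0078250 + 44 × 1.008665 = 87.7177350 amu
Δm = 87.7177350 − 86.9872 = 0.7305350 amu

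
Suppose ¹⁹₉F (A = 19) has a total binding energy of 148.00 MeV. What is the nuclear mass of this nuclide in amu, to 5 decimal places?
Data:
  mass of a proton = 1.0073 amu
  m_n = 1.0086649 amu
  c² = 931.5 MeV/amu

Mass defect = 148.00 MeV / (931.5 MeV/amu) = 0.1588835 amu
Constituent mass = 9(1.0073) + 10(1.0086649) = 19.1523490 amu
Nuclear mass = 19.1523490 − 0.1588835 = 18.9934655 amu ≈ 18.99347 amu (to 5 decimal places)

18.99347 amu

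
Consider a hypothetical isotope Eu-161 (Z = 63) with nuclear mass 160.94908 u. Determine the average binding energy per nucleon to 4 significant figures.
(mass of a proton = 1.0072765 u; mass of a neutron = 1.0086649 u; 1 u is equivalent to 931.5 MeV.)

The nucleus contains 63 protons and 161 − 63 = 98 neutrons.
Mass of separated nucleons = 63(1.0072765) + 98(1.0086649) = 63.4584195 + 98.8491602 = 162.3075797 u
Mass defect Δm = 162.3075797 − 160.94908 = 1.3584997 u
E_B = 1.3584997 × 931.5 = 1265.44 MeV
Dividing by A = 161 gives 7.860 MeV per nucleon.

7.860 MeV/nucleon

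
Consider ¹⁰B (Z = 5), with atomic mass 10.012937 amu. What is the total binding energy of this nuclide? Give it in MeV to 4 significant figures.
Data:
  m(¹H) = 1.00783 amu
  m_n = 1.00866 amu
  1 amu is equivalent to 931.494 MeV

Total constituent mass: 5 × 1.00783 + 5 × 1.00866 = 10.08245 amu
Mass defect Δm = 10.08245 − 10.012937 = 0.069513 amu
E_B = 0.069513 × 931.494 = 64.7509 MeV

64.75 MeV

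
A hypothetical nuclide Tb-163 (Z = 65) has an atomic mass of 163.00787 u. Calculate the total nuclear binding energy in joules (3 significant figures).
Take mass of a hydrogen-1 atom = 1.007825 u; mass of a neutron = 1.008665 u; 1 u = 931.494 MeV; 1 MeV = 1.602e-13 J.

Z = 65, so N = A − Z = 163 − 65 = 98.
Mass of separated nucleons = 65(1.007825) + 98(1.008665) = 65.508625 + 98.849170 = 164.357795 u
The mass defect is 164.357795 − 163.00787 = 1.349925 u.
Binding energy = Δm·c² = 1.349925 × 931.494 MeV/u = 1257.45 MeV
In joules: 1257.45 MeV × 1.602e-13 J/MeV = 2.0144e-10 J

2.01e-10 J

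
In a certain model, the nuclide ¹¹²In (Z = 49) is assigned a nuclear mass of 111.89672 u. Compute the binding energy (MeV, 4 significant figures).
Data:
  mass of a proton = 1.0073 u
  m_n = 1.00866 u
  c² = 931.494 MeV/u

Mass of separated nucleons = 49(1.0073) + 63(1.00866) = 49.3577 + 63.54558 = 112.90328 u
Mass defect Δm = 112.90328 − 111.89672 = 1.00656 u
Converting to energy: 1.00656 u × 931.494 MeV/u = 937.605 MeV

937.6 MeV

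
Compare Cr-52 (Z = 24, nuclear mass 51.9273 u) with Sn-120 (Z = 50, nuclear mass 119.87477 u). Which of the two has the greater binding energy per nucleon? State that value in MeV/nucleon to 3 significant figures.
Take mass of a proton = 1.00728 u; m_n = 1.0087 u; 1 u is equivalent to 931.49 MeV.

Cr-52: Σm = 24(1.00728) + 28(1.0087) = 52.41832 u; Δm = 0.49102 u; E_B = 457.38 MeV; E_B/A = 8.796 MeV
Sn-120: Σm = 50(1.00728) + 70(1.0087) = 120.97300 u; Δm = 1.09823 u; E_B = 1022.99 MeV; E_B/A = 8.5249 MeV
Cr-52 has the higher binding energy per nucleon, so it is the more tightly bound nucleus.

Cr-52; 8.80 MeV/nucleon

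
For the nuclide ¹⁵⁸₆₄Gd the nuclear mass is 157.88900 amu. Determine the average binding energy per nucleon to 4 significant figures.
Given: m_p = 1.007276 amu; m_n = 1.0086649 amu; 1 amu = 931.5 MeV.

8.202 MeV/nucleon

Mass of separated nucleons = 64(1.007276) + 94(1.0086649) = 64.465664 + 94.8145006 = 159.2801646 amu
Mass defect Δm = 159.2801646 − 157.88900 = 1.3911646 amu
Binding energy = Δm·c² = 1.3911646 × 931.5 MeV/amu = 1295.87 MeV
Dividing by A = 158 gives 8.202 MeV per nucleon.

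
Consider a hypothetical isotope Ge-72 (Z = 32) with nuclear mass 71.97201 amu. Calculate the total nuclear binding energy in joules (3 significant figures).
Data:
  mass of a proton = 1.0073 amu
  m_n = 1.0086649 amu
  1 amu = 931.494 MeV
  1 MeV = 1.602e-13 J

9.08e-11 J

Mass of separated nucleons = 32(1.0073) + 40(1.0086649) = 32.2336 + 40.3465960 = 72.5801960 amu
The mass defect is 72.5801960 − 71.97201 = 0.6081860 amu.
E_B = 0.6081860 × 931.494 = 566.522 MeV
In joules: 566.522 MeV × 1.602e-13 J/MeV = 9.0757e-11 J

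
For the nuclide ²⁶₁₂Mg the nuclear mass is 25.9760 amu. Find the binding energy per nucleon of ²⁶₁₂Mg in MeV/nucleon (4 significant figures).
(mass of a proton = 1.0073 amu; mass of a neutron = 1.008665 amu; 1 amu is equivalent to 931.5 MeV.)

8.344 MeV/nucleon

The nucleus contains 12 protons and 26 − 12 = 14 neutrons.
Total constituent mass: 12 × 1.0073 + 14 × 1.008665 = 26.208910 amu
The mass defect is 26.208910 − 25.9760 = 0.232910 amu.
Binding energy = Δm·c² = 0.232910 × 931.5 MeV/amu = 216.956 MeV
BE/A = 216.956 MeV / 26 = 8.344 MeV/nucleon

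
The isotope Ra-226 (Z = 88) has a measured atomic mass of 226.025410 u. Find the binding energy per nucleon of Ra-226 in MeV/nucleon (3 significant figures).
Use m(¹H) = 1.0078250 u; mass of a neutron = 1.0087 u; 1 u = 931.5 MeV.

7.68 MeV/nucleon

With 88 protons and 138 neutrons (A = 226):
Mass of separated nucleons = 88(1.0078250) + 138(1.0087) = 88.6886000 + 139.2006 = 227.8892000 u
Δm = 227.8892000 − 226.025410 = 1.8637900 u
Converting to energy: 1.8637900 u × 931.5 MeV/u = 1736.12 MeV
Dividing by A = 226 gives 7.682 MeV per nucleon.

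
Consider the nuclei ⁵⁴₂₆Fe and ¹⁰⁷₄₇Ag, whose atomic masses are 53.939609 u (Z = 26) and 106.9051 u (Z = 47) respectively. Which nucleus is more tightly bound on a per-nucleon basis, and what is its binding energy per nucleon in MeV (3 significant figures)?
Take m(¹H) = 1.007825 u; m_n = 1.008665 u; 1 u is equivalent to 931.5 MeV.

⁵⁴₂₆Fe: Σm = 26(1.007825) + 28(1.008665) = 54.446070 u; Δm = 0.506461 u; E_B = 471.77 MeV; E_B/A = 8.736 MeV
¹⁰⁷₄₇Ag: Σm = 47(1.007825) + 60(1.008665) = 107.887675 u; Δm = 0.982575 u; E_B = 915.27 MeV; E_B/A = 8.554 MeV
⁵⁴₂₆Fe has the higher binding energy per nucleon, so it is the more tightly bound nucleus.

⁵⁴₂₆Fe; 8.74 MeV/nucleon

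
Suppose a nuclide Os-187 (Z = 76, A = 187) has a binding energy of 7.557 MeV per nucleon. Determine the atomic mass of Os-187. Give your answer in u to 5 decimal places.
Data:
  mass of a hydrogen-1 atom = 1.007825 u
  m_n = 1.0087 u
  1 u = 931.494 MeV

187.04331 u

Total binding energy = 187 × 7.557 = 1413.159 MeV
Mass defect = 1413.159 MeV / (931.494 MeV/u) = 1.5170887 u
Constituent mass = 76(1.007825) + 111(1.0087) = 188.560400 u
Atomic mass = 188.560400 − 1.5170887 = 187.0433113 u ≈ 187.04331 u (to 5 decimal places)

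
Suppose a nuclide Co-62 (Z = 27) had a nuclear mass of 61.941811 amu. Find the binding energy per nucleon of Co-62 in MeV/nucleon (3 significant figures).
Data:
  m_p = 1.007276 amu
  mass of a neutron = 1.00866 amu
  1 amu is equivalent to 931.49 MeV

The nucleus contains 27 protons and 62 − 27 = 35 neutrons.
Σm = 27·m_p + 35·m_n = 27.196452 + 35.30310 = 62.499552 amu
Δm = 62.499552 − 61.941811 = 0.557741 amu
Binding energy = Δm·c² = 0.557741 × 931.49 MeV/amu = 519.530 MeV
BE/A = 519.530 MeV / 62 = 8.380 MeV/nucleon

8.38 MeV/nucleon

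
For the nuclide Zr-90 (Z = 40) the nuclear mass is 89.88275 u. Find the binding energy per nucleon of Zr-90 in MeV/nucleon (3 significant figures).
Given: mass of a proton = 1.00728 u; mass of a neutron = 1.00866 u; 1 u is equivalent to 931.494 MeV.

Mass of separated nucleons = 40(1.00728) + 50(1.00866) = 40.29120 + 50.43300 = 90.72420 u
The mass defect is 90.72420 − 89.88275 = 0.84145 u.
E_B = 0.84145 × 931.494 = 783.806 MeV
Per nucleon: 783.806 / 90 = 8.709 MeV

8.71 MeV/nucleon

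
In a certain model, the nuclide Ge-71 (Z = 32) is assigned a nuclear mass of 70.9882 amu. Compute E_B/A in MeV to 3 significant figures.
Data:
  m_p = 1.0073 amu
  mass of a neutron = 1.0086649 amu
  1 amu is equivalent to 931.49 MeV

7.65 MeV/nucleon

The nucleus contains 32 protons and 71 − 32 = 39 neutrons.
Mass of separated nucleons = 32(1.0073) + 39(1.0086649) = 32.2336 + 39.3379311 = 71.5715311 amu
The mass defect is 71.5715311 − 70.9882 = 0.5833311 amu.
E_B = 0.5833311 × 931.49 = 543.367 MeV
Dividing by A = 71 gives 7.653 MeV per nucleon.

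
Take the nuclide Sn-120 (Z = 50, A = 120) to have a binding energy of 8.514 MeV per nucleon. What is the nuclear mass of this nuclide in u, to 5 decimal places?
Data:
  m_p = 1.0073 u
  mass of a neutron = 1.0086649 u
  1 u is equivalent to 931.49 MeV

119.87472 u

Total binding energy = 120 × 8.514 = 1021.680 MeV
Mass defect = 1021.680 MeV / (931.49 MeV/u) = 1.0968234 u
Constituent mass = 50(1.0073) + 70(1.0086649) = 120.9715430 u
Nuclear mass = 120.9715430 − 1.0968234 = 119.8747196 u ≈ 119.87472 u (to 5 decimal places)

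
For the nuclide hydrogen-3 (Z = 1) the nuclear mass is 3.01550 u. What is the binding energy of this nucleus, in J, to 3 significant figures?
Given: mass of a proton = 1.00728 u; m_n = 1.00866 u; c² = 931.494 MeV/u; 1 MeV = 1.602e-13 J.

1.36e-12 J

The nucleus contains 1 protons and 3 − 1 = 2 neutrons.
Σm = 1·m_p + 2·m_n = 1.00728 + 2.01732 = 3.02460 u
The mass defect is 3.02460 − 3.01550 = 0.00910 u.
E_B = 0.00910 × 931.494 = 8.47660 MeV
In joules: 8.47660 MeV × 1.602e-13 J/MeV = 1.3580e-12 J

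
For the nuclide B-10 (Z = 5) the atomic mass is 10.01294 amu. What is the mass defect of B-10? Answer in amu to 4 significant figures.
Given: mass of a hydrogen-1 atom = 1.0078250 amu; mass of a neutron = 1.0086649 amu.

0.06951 amu

The nucleus contains 5 protons and 10 − 5 = 5 neutrons.
Mass of separated nucleons = 5(1.0078250) + 5(1.0086649) = 5.0391250 + 5.0433245 = 10.0824495 amu
The mass defect is 10.0824495 − 10.01294 = 0.0695095 amu.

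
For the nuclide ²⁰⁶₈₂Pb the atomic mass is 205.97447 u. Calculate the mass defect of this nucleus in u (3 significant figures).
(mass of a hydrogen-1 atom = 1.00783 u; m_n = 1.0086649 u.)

The nucleus contains 82 protons and 206 − 82 = 124 neutrons.
Mass of separated nucleons = 82(1.00783) + 124(1.0086649) = 82.64206 + 125.0744476 = 207.7165076 u
Δm = 207.7165076 − 205.97447 = 1.7420376 u

1.74 u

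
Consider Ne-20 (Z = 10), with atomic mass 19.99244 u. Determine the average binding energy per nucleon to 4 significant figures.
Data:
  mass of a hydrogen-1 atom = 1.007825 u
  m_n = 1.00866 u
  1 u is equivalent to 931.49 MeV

With 10 protons and 10 neutrons (A = 20):
Total constituent mass: 10 × 1.007825 + 10 × 1.00866 = 20.164850 u
The mass defect is 20.164850 − 19.99244 = 0.172410 u.
E_B = 0.172410 × 931.49 = 160.598 MeV
BE/A = 160.598 MeV / 20 = 8.030 MeV/nucleon

8.030 MeV/nucleon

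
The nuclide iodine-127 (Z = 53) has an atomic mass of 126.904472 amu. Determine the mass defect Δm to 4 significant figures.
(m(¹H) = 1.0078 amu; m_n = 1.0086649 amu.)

1.150 amu

The nucleus contains 53 protons and 127 − 53 = 74 neutrons.
Σm = 53·m(¹H) + 74·m_n = 53.4134 + 74.6412026 = 128.0546026 amu
Mass defect Δm = 128.0546026 − 126.904472 = 1.1501306 amu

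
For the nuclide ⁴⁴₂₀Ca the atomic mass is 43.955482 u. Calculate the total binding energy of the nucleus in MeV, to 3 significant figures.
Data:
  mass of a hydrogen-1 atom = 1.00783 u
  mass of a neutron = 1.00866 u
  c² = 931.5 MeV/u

381 MeV

The nucleus contains 20 protons and 44 − 20 = 24 neutrons.
Total constituent mass: 20 × 1.00783 + 24 × 1.00866 = 44.36444 u
Mass defect Δm = 44.36444 − 43.955482 = 0.408958 u
Converting to energy: 0.408958 u × 931.5 MeV/u = 380.944 MeV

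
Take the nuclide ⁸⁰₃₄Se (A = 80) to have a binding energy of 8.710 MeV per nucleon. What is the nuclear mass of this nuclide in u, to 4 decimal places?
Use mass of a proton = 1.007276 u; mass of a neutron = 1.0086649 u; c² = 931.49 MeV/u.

79.8979 u

Total binding energy = 80 × 8.710 = 696.800 MeV
Mass defect = 696.800 MeV / (931.49 MeV/u) = 0.748049 u
Constituent mass = 34(1.007276) + 46(1.0086649) = 80.6459694 u
Nuclear mass = 80.6459694 − 0.748049 = 79.8979204 u ≈ 79.8979 u (to 4 decimal places)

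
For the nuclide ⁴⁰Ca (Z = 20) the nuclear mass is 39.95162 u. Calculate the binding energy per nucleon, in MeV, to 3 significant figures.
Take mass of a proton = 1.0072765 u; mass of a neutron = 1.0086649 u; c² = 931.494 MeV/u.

8.55 MeV/nucleon

Total constituent mass: 20 × 1.0072765 + 20 × 1.0086649 = 40.3188280 u
Mass defect Δm = 40.3188280 − 39.95162 = 0.3672080 u
Binding energy = Δm·c² = 0.3672080 × 931.494 MeV/u = 342.052 MeV
BE/A = 342.052 MeV / 40 = 8.551 MeV/nucleon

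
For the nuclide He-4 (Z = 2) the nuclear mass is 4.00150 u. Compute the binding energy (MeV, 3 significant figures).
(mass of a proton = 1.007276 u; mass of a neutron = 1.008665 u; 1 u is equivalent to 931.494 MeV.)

Total constituent mass: 2 × 1.007276 + 2 × 1.008665 = 4.031882 u
Δm = 4.031882 − 4.00150 = 0.030382 u
Binding energy = Δm·c² = 0.030382 × 931.494 MeV/u = 28.3007 MeV

28.3 MeV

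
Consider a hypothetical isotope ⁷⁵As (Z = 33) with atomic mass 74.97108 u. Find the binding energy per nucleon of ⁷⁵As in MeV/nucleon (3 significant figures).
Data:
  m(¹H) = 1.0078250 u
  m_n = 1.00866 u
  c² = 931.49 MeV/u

8.08 MeV/nucleon

With 33 protons and 42 neutrons (A = 75):
Mass of separated nucleons = 33(1.0078250) + 42(1.00866) = 33.2582250 + 42.36372 = 75.6219450 u
The mass defect is 75.6219450 − 74.97108 = 0.6508650 u.
Converting to energy: 0.6508650 u × 931.49 MeV/u = 606.274 MeV
Dividing by A = 75 gives 8.084 MeV per nucleon.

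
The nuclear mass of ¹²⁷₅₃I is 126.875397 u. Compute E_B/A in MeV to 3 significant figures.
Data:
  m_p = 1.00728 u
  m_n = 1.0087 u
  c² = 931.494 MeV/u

8.47 MeV/nucleon

Z = 53, so N = A − Z = 127 − 53 = 74.
Σm = 53·m_p + 74·m_n = 53.38584 + 74.6438 = 128.02964 u
Δm = 128.02964 − 126.875397 = 1.154243 u
E_B = 1.154243 × 931.494 = 1075.17 MeV
Dividing by A = 127 gives 8.466 MeV per nucleon.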